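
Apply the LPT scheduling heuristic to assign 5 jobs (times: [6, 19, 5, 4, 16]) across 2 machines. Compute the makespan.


Sort jobs in decreasing order (LPT): [19, 16, 6, 5, 4]
Assign each job to the least loaded machine:
  Machine 1: jobs [19, 5], load = 24
  Machine 2: jobs [16, 6, 4], load = 26
Makespan = max load = 26

26


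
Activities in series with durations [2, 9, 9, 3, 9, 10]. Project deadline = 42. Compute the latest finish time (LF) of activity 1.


LF(activity 1) = deadline - sum of successor durations
Successors: activities 2 through 6 with durations [9, 9, 3, 9, 10]
Sum of successor durations = 40
LF = 42 - 40 = 2

2


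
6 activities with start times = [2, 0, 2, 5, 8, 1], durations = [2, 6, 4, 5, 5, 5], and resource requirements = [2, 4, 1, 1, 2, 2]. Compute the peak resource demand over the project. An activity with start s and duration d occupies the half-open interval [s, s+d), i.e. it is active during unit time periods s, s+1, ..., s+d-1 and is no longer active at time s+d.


Each activity i is active on [start_i, start_i + duration_i).
Compute total resource usage per time slot:
  t=0: active resources = [4], total = 4
  t=1: active resources = [4, 2], total = 6
  t=2: active resources = [2, 4, 1, 2], total = 9
  t=3: active resources = [2, 4, 1, 2], total = 9
  t=4: active resources = [4, 1, 2], total = 7
  t=5: active resources = [4, 1, 1, 2], total = 8
  t=6: active resources = [1], total = 1
  t=7: active resources = [1], total = 1
  t=8: active resources = [1, 2], total = 3
  t=9: active resources = [1, 2], total = 3
  t=10: active resources = [2], total = 2
  t=11: active resources = [2], total = 2
  t=12: active resources = [2], total = 2
Peak resource demand = 9

9


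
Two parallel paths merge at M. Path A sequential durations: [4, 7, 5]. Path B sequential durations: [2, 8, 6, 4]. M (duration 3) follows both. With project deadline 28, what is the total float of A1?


Forward pass: ES(A1) = sum of predecessors on chain A = 0
EF = ES + duration = 0 + 4 = 4
Backward pass: LF(M) = deadline = 28; LS(M) = 28 - 3 = 25
LF(A1) = LS(M) - sum(successors on chain A) = 25 - 12 = 13
LS = LF - duration = 13 - 4 = 9
Total float = LS - ES = 9 - 0 = 9

9


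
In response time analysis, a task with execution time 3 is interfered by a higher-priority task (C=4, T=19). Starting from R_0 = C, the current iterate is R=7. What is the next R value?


R_next = C + ceil(R_prev / T_hp) * C_hp
ceil(7 / 19) = ceil(0.3684) = 1
Interference = 1 * 4 = 4
R_next = 3 + 4 = 7
R_next = R_prev, so the iteration has converged (response time = 7).

7


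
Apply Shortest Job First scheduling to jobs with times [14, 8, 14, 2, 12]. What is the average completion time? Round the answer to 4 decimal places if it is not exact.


SJF order (ascending): [2, 8, 12, 14, 14]
Completion times:
  Job 1: burst=2, C=2
  Job 2: burst=8, C=10
  Job 3: burst=12, C=22
  Job 4: burst=14, C=36
  Job 5: burst=14, C=50
Average completion = 120/5 = 24.0

24.0


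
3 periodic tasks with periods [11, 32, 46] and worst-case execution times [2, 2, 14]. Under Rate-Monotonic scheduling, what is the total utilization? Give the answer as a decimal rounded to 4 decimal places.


Compute individual utilizations (exact fractions):
  Task 1: C/T = 2/11 (approx. 0.1818)
  Task 2: C/T = 2/32 = 1/16 (approx. 0.0625)
  Task 3: C/T = 14/46 = 7/23 (approx. 0.3043)
Total utilization U = 2/11 + 1/16 + 7/23 = 2221/4048
Rounded to 4 decimal places: U = 0.5487
RM (Liu & Layland) bound for 3 tasks = 0.779763; compare with U = 2221/4048 (approx. 0.548666)
U <= bound, so schedulable by RM sufficient condition.

0.5487


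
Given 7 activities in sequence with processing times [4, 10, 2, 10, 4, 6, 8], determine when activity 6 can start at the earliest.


Activity 6 starts after activities 1 through 5 complete.
Predecessor durations: [4, 10, 2, 10, 4]
ES = 4 + 10 + 2 + 10 + 4 = 30

30


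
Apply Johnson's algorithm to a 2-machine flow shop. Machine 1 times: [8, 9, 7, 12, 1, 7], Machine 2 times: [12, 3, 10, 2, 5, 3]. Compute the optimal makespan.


Apply Johnson's rule:
  Group 1 (a <= b): [(5, 1, 5), (3, 7, 10), (1, 8, 12)]
  Group 2 (a > b): [(2, 9, 3), (6, 7, 3), (4, 12, 2)]
Optimal job order: [5, 3, 1, 2, 6, 4]
Schedule:
  Job 5: M1 done at 1, M2 done at 6
  Job 3: M1 done at 8, M2 done at 18
  Job 1: M1 done at 16, M2 done at 30
  Job 2: M1 done at 25, M2 done at 33
  Job 6: M1 done at 32, M2 done at 36
  Job 4: M1 done at 44, M2 done at 46
Makespan = 46

46


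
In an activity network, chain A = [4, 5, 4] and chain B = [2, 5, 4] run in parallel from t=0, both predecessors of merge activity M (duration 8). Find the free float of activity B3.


ES(B3) = sum of predecessors on chain B = 7
EF(B3) = ES + duration = 7 + 4 = 11
Successor of B3 is M. ES(M) = max(sum(A), sum(B)) = max(13, 11) = 13
Free float = ES(successor) - EF(current) = 13 - 11 = 2

2


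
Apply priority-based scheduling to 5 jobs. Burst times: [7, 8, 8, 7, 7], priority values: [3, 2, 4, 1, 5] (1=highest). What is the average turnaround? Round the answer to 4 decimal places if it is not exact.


Sort by priority (ascending = highest first):
Order: [(1, 7), (2, 8), (3, 7), (4, 8), (5, 7)]
Completion times:
  Priority 1, burst=7, C=7
  Priority 2, burst=8, C=15
  Priority 3, burst=7, C=22
  Priority 4, burst=8, C=30
  Priority 5, burst=7, C=37
Average turnaround = 111/5 = 22.2

22.2


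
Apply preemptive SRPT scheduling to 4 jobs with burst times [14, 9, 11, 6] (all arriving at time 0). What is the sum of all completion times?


Since all jobs arrive at t=0, SRPT equals SPT ordering.
SPT order: [6, 9, 11, 14]
Completion times:
  Job 1: p=6, C=6
  Job 2: p=9, C=15
  Job 3: p=11, C=26
  Job 4: p=14, C=40
Total completion time = 6 + 15 + 26 + 40 = 87

87


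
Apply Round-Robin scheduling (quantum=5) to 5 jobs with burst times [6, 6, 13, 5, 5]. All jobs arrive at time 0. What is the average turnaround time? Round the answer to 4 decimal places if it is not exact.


Time quantum = 5
Execution trace:
  J1 runs 5 units, time = 5
  J2 runs 5 units, time = 10
  J3 runs 5 units, time = 15
  J4 runs 5 units, time = 20
  J5 runs 5 units, time = 25
  J1 runs 1 units, time = 26
  J2 runs 1 units, time = 27
  J3 runs 5 units, time = 32
  J3 runs 3 units, time = 35
Finish times: [26, 27, 35, 20, 25]
Average turnaround = 133/5 = 26.6

26.6


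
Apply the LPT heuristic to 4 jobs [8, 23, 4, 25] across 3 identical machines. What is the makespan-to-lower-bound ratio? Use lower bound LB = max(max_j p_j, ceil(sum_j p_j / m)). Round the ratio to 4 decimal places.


LPT order: [25, 23, 8, 4]
Machine loads after assignment: [25, 23, 12]
LPT makespan = 25
Lower bound = max(max_job, ceil(total/3)) = max(25, 20) = 25
Ratio = 25 / 25 = 1.0

1.0


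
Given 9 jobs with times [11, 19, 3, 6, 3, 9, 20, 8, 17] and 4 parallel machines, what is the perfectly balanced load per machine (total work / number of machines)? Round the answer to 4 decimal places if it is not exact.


Total processing time = 11 + 19 + 3 + 6 + 3 + 9 + 20 + 8 + 17 = 96
Number of machines = 4
Ideal balanced load = 96 / 4 = 24.0

24.0


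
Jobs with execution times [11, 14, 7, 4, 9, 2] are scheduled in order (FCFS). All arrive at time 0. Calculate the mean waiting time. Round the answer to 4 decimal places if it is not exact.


FCFS order (as given): [11, 14, 7, 4, 9, 2]
Waiting times:
  Job 1: wait = 0
  Job 2: wait = 11
  Job 3: wait = 25
  Job 4: wait = 32
  Job 5: wait = 36
  Job 6: wait = 45
Sum of waiting times = 149
Average waiting time = 149/6 = 24.8333

24.8333


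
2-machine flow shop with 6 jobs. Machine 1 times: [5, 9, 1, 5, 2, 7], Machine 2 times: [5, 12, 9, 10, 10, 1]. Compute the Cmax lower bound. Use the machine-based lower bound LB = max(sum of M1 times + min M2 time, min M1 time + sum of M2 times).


LB1 = sum(M1 times) + min(M2 times) = 29 + 1 = 30
LB2 = min(M1 times) + sum(M2 times) = 1 + 47 = 48
Lower bound = max(LB1, LB2) = max(30, 48) = 48

48


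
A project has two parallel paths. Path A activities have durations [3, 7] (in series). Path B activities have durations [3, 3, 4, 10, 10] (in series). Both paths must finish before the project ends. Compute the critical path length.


Path A total = 3 + 7 = 10
Path B total = 3 + 3 + 4 + 10 + 10 = 30
Critical path = longest path = max(10, 30) = 30

30


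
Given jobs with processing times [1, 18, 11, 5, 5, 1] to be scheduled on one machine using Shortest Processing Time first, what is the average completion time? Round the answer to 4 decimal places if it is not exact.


Sort jobs by processing time (SPT order): [1, 1, 5, 5, 11, 18]
Compute completion times sequentially:
  Job 1: processing = 1, completes at 1
  Job 2: processing = 1, completes at 2
  Job 3: processing = 5, completes at 7
  Job 4: processing = 5, completes at 12
  Job 5: processing = 11, completes at 23
  Job 6: processing = 18, completes at 41
Sum of completion times = 86
Average completion time = 86/6 = 14.3333

14.3333


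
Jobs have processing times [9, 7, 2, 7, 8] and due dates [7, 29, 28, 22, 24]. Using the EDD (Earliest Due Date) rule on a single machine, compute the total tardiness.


Sort by due date (EDD order): [(9, 7), (7, 22), (8, 24), (2, 28), (7, 29)]
Compute completion times and tardiness:
  Job 1: p=9, d=7, C=9, tardiness=max(0,9-7)=2
  Job 2: p=7, d=22, C=16, tardiness=max(0,16-22)=0
  Job 3: p=8, d=24, C=24, tardiness=max(0,24-24)=0
  Job 4: p=2, d=28, C=26, tardiness=max(0,26-28)=0
  Job 5: p=7, d=29, C=33, tardiness=max(0,33-29)=4
Total tardiness = 6

6


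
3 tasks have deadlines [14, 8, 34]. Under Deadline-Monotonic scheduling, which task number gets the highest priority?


Sort tasks by relative deadline (ascending):
  Task 2: deadline = 8
  Task 1: deadline = 14
  Task 3: deadline = 34
Priority order (highest first): [2, 1, 3]
Highest priority task = 2

2


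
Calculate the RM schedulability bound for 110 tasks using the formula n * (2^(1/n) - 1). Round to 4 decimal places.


Compute 2^(1/110) = 1.0063212332
Subtract 1: 1.0063212332 - 1 = 0.0063212332
Multiply by n: 110 * 0.0063212332 = 0.6953356520
Round to 4 dp: 0.6953

0.6953


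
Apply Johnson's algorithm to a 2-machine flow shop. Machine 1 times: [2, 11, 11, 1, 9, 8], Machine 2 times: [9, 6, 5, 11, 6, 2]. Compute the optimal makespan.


Apply Johnson's rule:
  Group 1 (a <= b): [(4, 1, 11), (1, 2, 9)]
  Group 2 (a > b): [(2, 11, 6), (5, 9, 6), (3, 11, 5), (6, 8, 2)]
Optimal job order: [4, 1, 2, 5, 3, 6]
Schedule:
  Job 4: M1 done at 1, M2 done at 12
  Job 1: M1 done at 3, M2 done at 21
  Job 2: M1 done at 14, M2 done at 27
  Job 5: M1 done at 23, M2 done at 33
  Job 3: M1 done at 34, M2 done at 39
  Job 6: M1 done at 42, M2 done at 44
Makespan = 44

44


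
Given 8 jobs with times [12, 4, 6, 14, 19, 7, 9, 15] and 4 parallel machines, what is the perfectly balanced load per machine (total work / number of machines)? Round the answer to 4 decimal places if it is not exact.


Total processing time = 12 + 4 + 6 + 14 + 19 + 7 + 9 + 15 = 86
Number of machines = 4
Ideal balanced load = 86 / 4 = 21.5

21.5


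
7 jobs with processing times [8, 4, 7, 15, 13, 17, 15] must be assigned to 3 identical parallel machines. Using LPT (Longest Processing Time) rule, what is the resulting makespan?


Sort jobs in decreasing order (LPT): [17, 15, 15, 13, 8, 7, 4]
Assign each job to the least loaded machine:
  Machine 1: jobs [17, 7], load = 24
  Machine 2: jobs [15, 13], load = 28
  Machine 3: jobs [15, 8, 4], load = 27
Makespan = max load = 28

28


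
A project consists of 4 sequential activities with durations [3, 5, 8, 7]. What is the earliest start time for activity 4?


Activity 4 starts after activities 1 through 3 complete.
Predecessor durations: [3, 5, 8]
ES = 3 + 5 + 8 = 16

16


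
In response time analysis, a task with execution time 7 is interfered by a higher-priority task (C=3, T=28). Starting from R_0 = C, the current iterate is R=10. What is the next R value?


R_next = C + ceil(R_prev / T_hp) * C_hp
ceil(10 / 28) = ceil(0.3571) = 1
Interference = 1 * 3 = 3
R_next = 7 + 3 = 10
R_next = R_prev, so the iteration has converged (response time = 10).

10


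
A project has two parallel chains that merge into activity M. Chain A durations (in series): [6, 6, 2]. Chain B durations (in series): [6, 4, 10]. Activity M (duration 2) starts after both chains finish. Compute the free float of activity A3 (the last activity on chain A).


ES(A3) = sum of predecessors on chain A = 12
EF(A3) = ES + duration = 12 + 2 = 14
Successor of A3 is M. ES(M) = max(sum(A), sum(B)) = max(14, 20) = 20
Free float = ES(successor) - EF(current) = 20 - 14 = 6

6


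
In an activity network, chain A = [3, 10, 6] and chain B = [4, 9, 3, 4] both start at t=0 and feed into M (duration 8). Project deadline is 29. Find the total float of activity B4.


Forward pass: ES(B4) = sum of predecessors on chain B = 16
EF = ES + duration = 16 + 4 = 20
Backward pass: LF(M) = deadline = 29; LS(M) = 29 - 8 = 21
LF(B4) = LS(M) - sum(successors on chain B) = 21 - 0 = 21
LS = LF - duration = 21 - 4 = 17
Total float = LS - ES = 17 - 16 = 1

1


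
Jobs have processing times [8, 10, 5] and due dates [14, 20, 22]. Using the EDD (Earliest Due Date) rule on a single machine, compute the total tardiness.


Sort by due date (EDD order): [(8, 14), (10, 20), (5, 22)]
Compute completion times and tardiness:
  Job 1: p=8, d=14, C=8, tardiness=max(0,8-14)=0
  Job 2: p=10, d=20, C=18, tardiness=max(0,18-20)=0
  Job 3: p=5, d=22, C=23, tardiness=max(0,23-22)=1
Total tardiness = 1

1


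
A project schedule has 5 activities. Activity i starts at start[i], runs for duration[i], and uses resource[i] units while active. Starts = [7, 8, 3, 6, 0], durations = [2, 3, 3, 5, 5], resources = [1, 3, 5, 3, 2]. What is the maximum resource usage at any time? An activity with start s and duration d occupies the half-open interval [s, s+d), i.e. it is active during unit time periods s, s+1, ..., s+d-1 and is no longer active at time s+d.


Each activity i is active on [start_i, start_i + duration_i).
Compute total resource usage per time slot:
  t=0: active resources = [2], total = 2
  t=1: active resources = [2], total = 2
  t=2: active resources = [2], total = 2
  t=3: active resources = [5, 2], total = 7
  t=4: active resources = [5, 2], total = 7
  t=5: active resources = [5], total = 5
  t=6: active resources = [3], total = 3
  t=7: active resources = [1, 3], total = 4
  t=8: active resources = [1, 3, 3], total = 7
  t=9: active resources = [3, 3], total = 6
  t=10: active resources = [3, 3], total = 6
Peak resource demand = 7

7


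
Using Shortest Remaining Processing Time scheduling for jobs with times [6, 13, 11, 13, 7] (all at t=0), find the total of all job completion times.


Since all jobs arrive at t=0, SRPT equals SPT ordering.
SPT order: [6, 7, 11, 13, 13]
Completion times:
  Job 1: p=6, C=6
  Job 2: p=7, C=13
  Job 3: p=11, C=24
  Job 4: p=13, C=37
  Job 5: p=13, C=50
Total completion time = 6 + 13 + 24 + 37 + 50 = 130

130


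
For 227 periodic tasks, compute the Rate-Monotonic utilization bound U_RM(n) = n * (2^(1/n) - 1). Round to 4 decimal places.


Compute 2^(1/227) = 1.0030581785
Subtract 1: 1.0030581785 - 1 = 0.0030581785
Multiply by n: 227 * 0.0030581785 = 0.6942065195
Round to 4 dp: 0.6942

0.6942


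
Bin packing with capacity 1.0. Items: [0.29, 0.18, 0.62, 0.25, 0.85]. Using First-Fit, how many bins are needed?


Place items sequentially using First-Fit:
  Item 0.29 -> new Bin 1
  Item 0.18 -> Bin 1 (now 0.47)
  Item 0.62 -> new Bin 2
  Item 0.25 -> Bin 1 (now 0.72)
  Item 0.85 -> new Bin 3
Total bins used = 3

3


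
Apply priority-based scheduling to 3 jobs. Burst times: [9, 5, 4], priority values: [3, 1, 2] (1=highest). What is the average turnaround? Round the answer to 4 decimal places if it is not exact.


Sort by priority (ascending = highest first):
Order: [(1, 5), (2, 4), (3, 9)]
Completion times:
  Priority 1, burst=5, C=5
  Priority 2, burst=4, C=9
  Priority 3, burst=9, C=18
Average turnaround = 32/3 = 10.6667

10.6667


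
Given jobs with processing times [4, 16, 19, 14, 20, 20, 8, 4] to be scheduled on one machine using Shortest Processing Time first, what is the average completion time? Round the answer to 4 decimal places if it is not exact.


Sort jobs by processing time (SPT order): [4, 4, 8, 14, 16, 19, 20, 20]
Compute completion times sequentially:
  Job 1: processing = 4, completes at 4
  Job 2: processing = 4, completes at 8
  Job 3: processing = 8, completes at 16
  Job 4: processing = 14, completes at 30
  Job 5: processing = 16, completes at 46
  Job 6: processing = 19, completes at 65
  Job 7: processing = 20, completes at 85
  Job 8: processing = 20, completes at 105
Sum of completion times = 359
Average completion time = 359/8 = 44.875

44.875


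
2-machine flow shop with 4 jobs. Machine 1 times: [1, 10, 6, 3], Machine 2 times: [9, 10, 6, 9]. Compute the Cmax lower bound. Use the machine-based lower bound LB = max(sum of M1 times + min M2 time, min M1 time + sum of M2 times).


LB1 = sum(M1 times) + min(M2 times) = 20 + 6 = 26
LB2 = min(M1 times) + sum(M2 times) = 1 + 34 = 35
Lower bound = max(LB1, LB2) = max(26, 35) = 35

35


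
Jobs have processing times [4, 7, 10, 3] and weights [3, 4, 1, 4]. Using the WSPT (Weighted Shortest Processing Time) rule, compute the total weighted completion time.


Compute p/w ratios and sort ascending (WSPT): [(3, 4), (4, 3), (7, 4), (10, 1)]
Compute weighted completion times:
  Job (p=3,w=4): C=3, w*C=4*3=12
  Job (p=4,w=3): C=7, w*C=3*7=21
  Job (p=7,w=4): C=14, w*C=4*14=56
  Job (p=10,w=1): C=24, w*C=1*24=24
Total weighted completion time = 113

113


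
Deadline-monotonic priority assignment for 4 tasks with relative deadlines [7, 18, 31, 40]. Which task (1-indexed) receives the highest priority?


Sort tasks by relative deadline (ascending):
  Task 1: deadline = 7
  Task 2: deadline = 18
  Task 3: deadline = 31
  Task 4: deadline = 40
Priority order (highest first): [1, 2, 3, 4]
Highest priority task = 1

1


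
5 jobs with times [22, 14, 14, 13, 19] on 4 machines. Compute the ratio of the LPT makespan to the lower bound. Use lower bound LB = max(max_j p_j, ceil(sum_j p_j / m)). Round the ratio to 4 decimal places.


LPT order: [22, 19, 14, 14, 13]
Machine loads after assignment: [22, 19, 27, 14]
LPT makespan = 27
Lower bound = max(max_job, ceil(total/4)) = max(22, 21) = 22
Ratio = 27 / 22 = 1.2273

1.2273


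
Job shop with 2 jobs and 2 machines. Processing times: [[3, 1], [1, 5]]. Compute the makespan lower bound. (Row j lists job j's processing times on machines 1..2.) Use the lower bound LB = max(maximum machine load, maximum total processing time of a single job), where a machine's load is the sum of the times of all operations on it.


Machine loads:
  Machine 1: 3 + 1 = 4
  Machine 2: 1 + 5 = 6
Max machine load = 6
Job totals:
  Job 1: 4
  Job 2: 6
Max job total = 6
Lower bound = max(6, 6) = 6

6


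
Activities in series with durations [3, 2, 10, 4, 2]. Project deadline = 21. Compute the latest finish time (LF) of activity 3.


LF(activity 3) = deadline - sum of successor durations
Successors: activities 4 through 5 with durations [4, 2]
Sum of successor durations = 6
LF = 21 - 6 = 15

15


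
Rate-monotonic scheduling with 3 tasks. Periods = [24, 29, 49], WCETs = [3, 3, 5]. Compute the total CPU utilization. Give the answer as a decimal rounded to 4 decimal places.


Compute individual utilizations (exact fractions):
  Task 1: C/T = 3/24 = 1/8 (approx. 0.125)
  Task 2: C/T = 3/29 (approx. 0.1034)
  Task 3: C/T = 5/49 (approx. 0.102)
Total utilization U = 1/8 + 3/29 + 5/49 = 3757/11368
Rounded to 4 decimal places: U = 0.3305
RM (Liu & Layland) bound for 3 tasks = 0.779763; compare with U = 3757/11368 (approx. 0.330489)
U <= bound, so schedulable by RM sufficient condition.

0.3305


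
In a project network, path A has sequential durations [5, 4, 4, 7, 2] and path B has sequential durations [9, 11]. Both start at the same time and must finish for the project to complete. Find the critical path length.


Path A total = 5 + 4 + 4 + 7 + 2 = 22
Path B total = 9 + 11 = 20
Critical path = longest path = max(22, 20) = 22

22


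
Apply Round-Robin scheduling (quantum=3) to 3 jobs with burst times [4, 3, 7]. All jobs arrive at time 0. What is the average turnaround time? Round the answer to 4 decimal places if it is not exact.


Time quantum = 3
Execution trace:
  J1 runs 3 units, time = 3
  J2 runs 3 units, time = 6
  J3 runs 3 units, time = 9
  J1 runs 1 units, time = 10
  J3 runs 3 units, time = 13
  J3 runs 1 units, time = 14
Finish times: [10, 6, 14]
Average turnaround = 30/3 = 10.0

10.0


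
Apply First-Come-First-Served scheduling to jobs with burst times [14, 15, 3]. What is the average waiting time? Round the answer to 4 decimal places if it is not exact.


FCFS order (as given): [14, 15, 3]
Waiting times:
  Job 1: wait = 0
  Job 2: wait = 14
  Job 3: wait = 29
Sum of waiting times = 43
Average waiting time = 43/3 = 14.3333

14.3333


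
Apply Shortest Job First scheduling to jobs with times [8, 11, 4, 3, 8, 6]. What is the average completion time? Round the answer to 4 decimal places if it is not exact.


SJF order (ascending): [3, 4, 6, 8, 8, 11]
Completion times:
  Job 1: burst=3, C=3
  Job 2: burst=4, C=7
  Job 3: burst=6, C=13
  Job 4: burst=8, C=21
  Job 5: burst=8, C=29
  Job 6: burst=11, C=40
Average completion = 113/6 = 18.8333

18.8333


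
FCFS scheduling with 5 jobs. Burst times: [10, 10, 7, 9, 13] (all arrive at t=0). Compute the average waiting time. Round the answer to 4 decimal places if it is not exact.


FCFS order (as given): [10, 10, 7, 9, 13]
Waiting times:
  Job 1: wait = 0
  Job 2: wait = 10
  Job 3: wait = 20
  Job 4: wait = 27
  Job 5: wait = 36
Sum of waiting times = 93
Average waiting time = 93/5 = 18.6

18.6


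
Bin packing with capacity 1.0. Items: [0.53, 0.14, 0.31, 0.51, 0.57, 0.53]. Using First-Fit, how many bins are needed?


Place items sequentially using First-Fit:
  Item 0.53 -> new Bin 1
  Item 0.14 -> Bin 1 (now 0.67)
  Item 0.31 -> Bin 1 (now 0.98)
  Item 0.51 -> new Bin 2
  Item 0.57 -> new Bin 3
  Item 0.53 -> new Bin 4
Total bins used = 4

4


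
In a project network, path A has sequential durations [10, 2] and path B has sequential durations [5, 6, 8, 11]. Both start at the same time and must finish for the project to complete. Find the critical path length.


Path A total = 10 + 2 = 12
Path B total = 5 + 6 + 8 + 11 = 30
Critical path = longest path = max(12, 30) = 30

30


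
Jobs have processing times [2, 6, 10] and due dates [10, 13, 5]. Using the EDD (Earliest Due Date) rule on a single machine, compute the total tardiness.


Sort by due date (EDD order): [(10, 5), (2, 10), (6, 13)]
Compute completion times and tardiness:
  Job 1: p=10, d=5, C=10, tardiness=max(0,10-5)=5
  Job 2: p=2, d=10, C=12, tardiness=max(0,12-10)=2
  Job 3: p=6, d=13, C=18, tardiness=max(0,18-13)=5
Total tardiness = 12

12


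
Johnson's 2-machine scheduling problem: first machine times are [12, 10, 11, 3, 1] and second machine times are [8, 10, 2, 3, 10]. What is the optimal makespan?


Apply Johnson's rule:
  Group 1 (a <= b): [(5, 1, 10), (4, 3, 3), (2, 10, 10)]
  Group 2 (a > b): [(1, 12, 8), (3, 11, 2)]
Optimal job order: [5, 4, 2, 1, 3]
Schedule:
  Job 5: M1 done at 1, M2 done at 11
  Job 4: M1 done at 4, M2 done at 14
  Job 2: M1 done at 14, M2 done at 24
  Job 1: M1 done at 26, M2 done at 34
  Job 3: M1 done at 37, M2 done at 39
Makespan = 39

39


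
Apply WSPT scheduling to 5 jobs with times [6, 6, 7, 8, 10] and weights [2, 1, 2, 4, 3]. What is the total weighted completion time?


Compute p/w ratios and sort ascending (WSPT): [(8, 4), (6, 2), (10, 3), (7, 2), (6, 1)]
Compute weighted completion times:
  Job (p=8,w=4): C=8, w*C=4*8=32
  Job (p=6,w=2): C=14, w*C=2*14=28
  Job (p=10,w=3): C=24, w*C=3*24=72
  Job (p=7,w=2): C=31, w*C=2*31=62
  Job (p=6,w=1): C=37, w*C=1*37=37
Total weighted completion time = 231

231


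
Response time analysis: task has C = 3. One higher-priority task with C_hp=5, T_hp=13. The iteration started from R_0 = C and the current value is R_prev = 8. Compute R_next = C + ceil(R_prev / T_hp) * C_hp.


R_next = C + ceil(R_prev / T_hp) * C_hp
ceil(8 / 13) = ceil(0.6154) = 1
Interference = 1 * 5 = 5
R_next = 3 + 5 = 8
R_next = R_prev, so the iteration has converged (response time = 8).

8


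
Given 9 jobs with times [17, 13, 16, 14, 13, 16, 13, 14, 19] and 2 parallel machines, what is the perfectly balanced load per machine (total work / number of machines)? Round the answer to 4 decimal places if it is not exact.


Total processing time = 17 + 13 + 16 + 14 + 13 + 16 + 13 + 14 + 19 = 135
Number of machines = 2
Ideal balanced load = 135 / 2 = 67.5

67.5


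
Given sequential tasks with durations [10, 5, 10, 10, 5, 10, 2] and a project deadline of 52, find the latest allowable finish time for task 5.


LF(activity 5) = deadline - sum of successor durations
Successors: activities 6 through 7 with durations [10, 2]
Sum of successor durations = 12
LF = 52 - 12 = 40

40


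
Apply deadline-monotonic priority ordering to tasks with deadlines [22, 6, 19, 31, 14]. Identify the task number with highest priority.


Sort tasks by relative deadline (ascending):
  Task 2: deadline = 6
  Task 5: deadline = 14
  Task 3: deadline = 19
  Task 1: deadline = 22
  Task 4: deadline = 31
Priority order (highest first): [2, 5, 3, 1, 4]
Highest priority task = 2

2


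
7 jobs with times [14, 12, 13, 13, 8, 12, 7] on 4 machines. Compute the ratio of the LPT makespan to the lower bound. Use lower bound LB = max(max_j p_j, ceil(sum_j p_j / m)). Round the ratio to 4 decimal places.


LPT order: [14, 13, 13, 12, 12, 8, 7]
Machine loads after assignment: [14, 21, 20, 24]
LPT makespan = 24
Lower bound = max(max_job, ceil(total/4)) = max(14, 20) = 20
Ratio = 24 / 20 = 1.2

1.2


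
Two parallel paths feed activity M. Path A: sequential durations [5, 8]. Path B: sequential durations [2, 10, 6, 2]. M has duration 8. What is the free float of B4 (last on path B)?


ES(B4) = sum of predecessors on chain B = 18
EF(B4) = ES + duration = 18 + 2 = 20
Successor of B4 is M. ES(M) = max(sum(A), sum(B)) = max(13, 20) = 20
Free float = ES(successor) - EF(current) = 20 - 20 = 0

0


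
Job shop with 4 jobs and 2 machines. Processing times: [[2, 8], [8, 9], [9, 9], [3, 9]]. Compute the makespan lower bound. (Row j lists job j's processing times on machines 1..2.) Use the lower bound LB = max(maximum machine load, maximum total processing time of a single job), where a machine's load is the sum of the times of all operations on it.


Machine loads:
  Machine 1: 2 + 8 + 9 + 3 = 22
  Machine 2: 8 + 9 + 9 + 9 = 35
Max machine load = 35
Job totals:
  Job 1: 10
  Job 2: 17
  Job 3: 18
  Job 4: 12
Max job total = 18
Lower bound = max(35, 18) = 35

35


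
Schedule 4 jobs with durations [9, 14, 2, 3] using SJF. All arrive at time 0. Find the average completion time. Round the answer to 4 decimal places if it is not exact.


SJF order (ascending): [2, 3, 9, 14]
Completion times:
  Job 1: burst=2, C=2
  Job 2: burst=3, C=5
  Job 3: burst=9, C=14
  Job 4: burst=14, C=28
Average completion = 49/4 = 12.25

12.25


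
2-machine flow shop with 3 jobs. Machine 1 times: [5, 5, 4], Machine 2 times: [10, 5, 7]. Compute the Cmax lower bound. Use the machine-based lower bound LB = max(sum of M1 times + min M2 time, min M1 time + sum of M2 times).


LB1 = sum(M1 times) + min(M2 times) = 14 + 5 = 19
LB2 = min(M1 times) + sum(M2 times) = 4 + 22 = 26
Lower bound = max(LB1, LB2) = max(19, 26) = 26

26


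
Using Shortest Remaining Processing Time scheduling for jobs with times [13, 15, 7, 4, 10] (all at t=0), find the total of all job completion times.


Since all jobs arrive at t=0, SRPT equals SPT ordering.
SPT order: [4, 7, 10, 13, 15]
Completion times:
  Job 1: p=4, C=4
  Job 2: p=7, C=11
  Job 3: p=10, C=21
  Job 4: p=13, C=34
  Job 5: p=15, C=49
Total completion time = 4 + 11 + 21 + 34 + 49 = 119

119


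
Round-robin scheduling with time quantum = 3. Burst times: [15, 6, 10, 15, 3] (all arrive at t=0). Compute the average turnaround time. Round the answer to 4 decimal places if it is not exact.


Time quantum = 3
Execution trace:
  J1 runs 3 units, time = 3
  J2 runs 3 units, time = 6
  J3 runs 3 units, time = 9
  J4 runs 3 units, time = 12
  J5 runs 3 units, time = 15
  J1 runs 3 units, time = 18
  J2 runs 3 units, time = 21
  J3 runs 3 units, time = 24
  J4 runs 3 units, time = 27
  J1 runs 3 units, time = 30
  J3 runs 3 units, time = 33
  J4 runs 3 units, time = 36
  J1 runs 3 units, time = 39
  J3 runs 1 units, time = 40
  J4 runs 3 units, time = 43
  J1 runs 3 units, time = 46
  J4 runs 3 units, time = 49
Finish times: [46, 21, 40, 49, 15]
Average turnaround = 171/5 = 34.2

34.2


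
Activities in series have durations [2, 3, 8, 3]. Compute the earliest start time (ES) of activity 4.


Activity 4 starts after activities 1 through 3 complete.
Predecessor durations: [2, 3, 8]
ES = 2 + 3 + 8 = 13

13


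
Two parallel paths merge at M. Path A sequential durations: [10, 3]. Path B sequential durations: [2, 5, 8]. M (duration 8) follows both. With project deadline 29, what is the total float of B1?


Forward pass: ES(B1) = sum of predecessors on chain B = 0
EF = ES + duration = 0 + 2 = 2
Backward pass: LF(M) = deadline = 29; LS(M) = 29 - 8 = 21
LF(B1) = LS(M) - sum(successors on chain B) = 21 - 13 = 8
LS = LF - duration = 8 - 2 = 6
Total float = LS - ES = 6 - 0 = 6

6


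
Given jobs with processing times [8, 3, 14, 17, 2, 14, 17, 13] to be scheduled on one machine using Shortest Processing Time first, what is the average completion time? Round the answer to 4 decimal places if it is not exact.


Sort jobs by processing time (SPT order): [2, 3, 8, 13, 14, 14, 17, 17]
Compute completion times sequentially:
  Job 1: processing = 2, completes at 2
  Job 2: processing = 3, completes at 5
  Job 3: processing = 8, completes at 13
  Job 4: processing = 13, completes at 26
  Job 5: processing = 14, completes at 40
  Job 6: processing = 14, completes at 54
  Job 7: processing = 17, completes at 71
  Job 8: processing = 17, completes at 88
Sum of completion times = 299
Average completion time = 299/8 = 37.375

37.375


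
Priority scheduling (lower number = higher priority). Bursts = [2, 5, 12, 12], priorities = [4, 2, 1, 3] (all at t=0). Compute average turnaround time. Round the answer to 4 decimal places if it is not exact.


Sort by priority (ascending = highest first):
Order: [(1, 12), (2, 5), (3, 12), (4, 2)]
Completion times:
  Priority 1, burst=12, C=12
  Priority 2, burst=5, C=17
  Priority 3, burst=12, C=29
  Priority 4, burst=2, C=31
Average turnaround = 89/4 = 22.25

22.25


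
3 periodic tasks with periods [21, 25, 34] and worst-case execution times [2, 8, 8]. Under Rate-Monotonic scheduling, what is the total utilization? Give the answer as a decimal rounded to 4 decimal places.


Compute individual utilizations (exact fractions):
  Task 1: C/T = 2/21 (approx. 0.0952)
  Task 2: C/T = 8/25 (approx. 0.32)
  Task 3: C/T = 8/34 = 4/17 (approx. 0.2353)
Total utilization U = 2/21 + 8/25 + 4/17 = 5806/8925
Rounded to 4 decimal places: U = 0.6505
RM (Liu & Layland) bound for 3 tasks = 0.779763; compare with U = 5806/8925 (approx. 0.650532)
U <= bound, so schedulable by RM sufficient condition.

0.6505


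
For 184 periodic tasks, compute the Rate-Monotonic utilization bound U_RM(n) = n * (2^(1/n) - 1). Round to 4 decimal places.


Compute 2^(1/184) = 1.0037742087
Subtract 1: 1.0037742087 - 1 = 0.0037742087
Multiply by n: 184 * 0.0037742087 = 0.6944544008
Round to 4 dp: 0.6945

0.6945


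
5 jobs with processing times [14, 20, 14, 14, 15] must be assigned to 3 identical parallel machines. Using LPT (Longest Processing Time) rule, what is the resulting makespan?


Sort jobs in decreasing order (LPT): [20, 15, 14, 14, 14]
Assign each job to the least loaded machine:
  Machine 1: jobs [20], load = 20
  Machine 2: jobs [15, 14], load = 29
  Machine 3: jobs [14, 14], load = 28
Makespan = max load = 29

29


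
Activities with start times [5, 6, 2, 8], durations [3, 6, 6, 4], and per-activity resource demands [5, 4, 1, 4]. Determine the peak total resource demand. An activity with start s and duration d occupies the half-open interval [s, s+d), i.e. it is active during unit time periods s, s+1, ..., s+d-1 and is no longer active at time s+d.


Each activity i is active on [start_i, start_i + duration_i).
Compute total resource usage per time slot:
  t=0: active resources = [], total = 0
  t=1: active resources = [], total = 0
  t=2: active resources = [1], total = 1
  t=3: active resources = [1], total = 1
  t=4: active resources = [1], total = 1
  t=5: active resources = [5, 1], total = 6
  t=6: active resources = [5, 4, 1], total = 10
  t=7: active resources = [5, 4, 1], total = 10
  t=8: active resources = [4, 4], total = 8
  t=9: active resources = [4, 4], total = 8
  t=10: active resources = [4, 4], total = 8
  t=11: active resources = [4, 4], total = 8
Peak resource demand = 10

10


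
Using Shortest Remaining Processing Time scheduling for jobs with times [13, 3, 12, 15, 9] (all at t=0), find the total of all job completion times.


Since all jobs arrive at t=0, SRPT equals SPT ordering.
SPT order: [3, 9, 12, 13, 15]
Completion times:
  Job 1: p=3, C=3
  Job 2: p=9, C=12
  Job 3: p=12, C=24
  Job 4: p=13, C=37
  Job 5: p=15, C=52
Total completion time = 3 + 12 + 24 + 37 + 52 = 128

128


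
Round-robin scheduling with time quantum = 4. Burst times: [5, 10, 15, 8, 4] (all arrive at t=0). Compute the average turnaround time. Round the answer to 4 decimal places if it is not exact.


Time quantum = 4
Execution trace:
  J1 runs 4 units, time = 4
  J2 runs 4 units, time = 8
  J3 runs 4 units, time = 12
  J4 runs 4 units, time = 16
  J5 runs 4 units, time = 20
  J1 runs 1 units, time = 21
  J2 runs 4 units, time = 25
  J3 runs 4 units, time = 29
  J4 runs 4 units, time = 33
  J2 runs 2 units, time = 35
  J3 runs 4 units, time = 39
  J3 runs 3 units, time = 42
Finish times: [21, 35, 42, 33, 20]
Average turnaround = 151/5 = 30.2

30.2


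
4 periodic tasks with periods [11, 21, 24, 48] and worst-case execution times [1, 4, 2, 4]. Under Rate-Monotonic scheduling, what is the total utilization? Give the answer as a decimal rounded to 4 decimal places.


Compute individual utilizations (exact fractions):
  Task 1: C/T = 1/11 (approx. 0.0909)
  Task 2: C/T = 4/21 (approx. 0.1905)
  Task 3: C/T = 2/24 = 1/12 (approx. 0.0833)
  Task 4: C/T = 4/48 = 1/12 (approx. 0.0833)
Total utilization U = 1/11 + 4/21 + 1/12 + 1/12 = 69/154
Rounded to 4 decimal places: U = 0.4481
RM (Liu & Layland) bound for 4 tasks = 0.756828; compare with U = 69/154 (approx. 0.448052)
U <= bound, so schedulable by RM sufficient condition.

0.4481


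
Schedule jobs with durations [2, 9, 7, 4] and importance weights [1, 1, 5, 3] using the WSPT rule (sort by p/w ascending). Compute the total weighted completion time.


Compute p/w ratios and sort ascending (WSPT): [(4, 3), (7, 5), (2, 1), (9, 1)]
Compute weighted completion times:
  Job (p=4,w=3): C=4, w*C=3*4=12
  Job (p=7,w=5): C=11, w*C=5*11=55
  Job (p=2,w=1): C=13, w*C=1*13=13
  Job (p=9,w=1): C=22, w*C=1*22=22
Total weighted completion time = 102

102


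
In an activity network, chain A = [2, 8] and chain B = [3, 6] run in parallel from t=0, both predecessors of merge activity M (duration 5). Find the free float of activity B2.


ES(B2) = sum of predecessors on chain B = 3
EF(B2) = ES + duration = 3 + 6 = 9
Successor of B2 is M. ES(M) = max(sum(A), sum(B)) = max(10, 9) = 10
Free float = ES(successor) - EF(current) = 10 - 9 = 1

1


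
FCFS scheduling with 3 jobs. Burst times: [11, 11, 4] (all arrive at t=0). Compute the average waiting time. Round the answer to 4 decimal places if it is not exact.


FCFS order (as given): [11, 11, 4]
Waiting times:
  Job 1: wait = 0
  Job 2: wait = 11
  Job 3: wait = 22
Sum of waiting times = 33
Average waiting time = 33/3 = 11.0

11.0


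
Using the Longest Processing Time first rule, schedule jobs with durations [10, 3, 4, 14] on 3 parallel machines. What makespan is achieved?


Sort jobs in decreasing order (LPT): [14, 10, 4, 3]
Assign each job to the least loaded machine:
  Machine 1: jobs [14], load = 14
  Machine 2: jobs [10], load = 10
  Machine 3: jobs [4, 3], load = 7
Makespan = max load = 14

14


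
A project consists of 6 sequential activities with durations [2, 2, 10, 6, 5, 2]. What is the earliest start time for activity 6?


Activity 6 starts after activities 1 through 5 complete.
Predecessor durations: [2, 2, 10, 6, 5]
ES = 2 + 2 + 10 + 6 + 5 = 25

25


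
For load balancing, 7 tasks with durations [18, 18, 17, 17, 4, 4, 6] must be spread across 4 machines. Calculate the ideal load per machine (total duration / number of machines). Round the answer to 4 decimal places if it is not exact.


Total processing time = 18 + 18 + 17 + 17 + 4 + 4 + 6 = 84
Number of machines = 4
Ideal balanced load = 84 / 4 = 21.0

21.0


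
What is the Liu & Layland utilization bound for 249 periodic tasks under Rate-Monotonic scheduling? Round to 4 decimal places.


Compute 2^(1/249) = 1.0027876018
Subtract 1: 1.0027876018 - 1 = 0.0027876018
Multiply by n: 249 * 0.0027876018 = 0.6941128482
Round to 4 dp: 0.6941

0.6941


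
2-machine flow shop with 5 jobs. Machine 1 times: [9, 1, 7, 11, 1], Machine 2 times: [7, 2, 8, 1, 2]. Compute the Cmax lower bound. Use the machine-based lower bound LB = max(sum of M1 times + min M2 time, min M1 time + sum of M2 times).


LB1 = sum(M1 times) + min(M2 times) = 29 + 1 = 30
LB2 = min(M1 times) + sum(M2 times) = 1 + 20 = 21
Lower bound = max(LB1, LB2) = max(30, 21) = 30

30


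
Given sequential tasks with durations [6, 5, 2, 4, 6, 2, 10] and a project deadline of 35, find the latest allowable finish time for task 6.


LF(activity 6) = deadline - sum of successor durations
Successors: activities 7 through 7 with durations [10]
Sum of successor durations = 10
LF = 35 - 10 = 25

25


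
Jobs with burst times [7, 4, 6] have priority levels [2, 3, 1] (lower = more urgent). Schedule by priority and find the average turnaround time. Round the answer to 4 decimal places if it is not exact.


Sort by priority (ascending = highest first):
Order: [(1, 6), (2, 7), (3, 4)]
Completion times:
  Priority 1, burst=6, C=6
  Priority 2, burst=7, C=13
  Priority 3, burst=4, C=17
Average turnaround = 36/3 = 12.0

12.0


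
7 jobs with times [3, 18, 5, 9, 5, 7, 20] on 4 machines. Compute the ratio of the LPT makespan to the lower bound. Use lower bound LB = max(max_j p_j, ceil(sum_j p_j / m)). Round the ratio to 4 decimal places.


LPT order: [20, 18, 9, 7, 5, 5, 3]
Machine loads after assignment: [20, 18, 14, 15]
LPT makespan = 20
Lower bound = max(max_job, ceil(total/4)) = max(20, 17) = 20
Ratio = 20 / 20 = 1.0

1.0


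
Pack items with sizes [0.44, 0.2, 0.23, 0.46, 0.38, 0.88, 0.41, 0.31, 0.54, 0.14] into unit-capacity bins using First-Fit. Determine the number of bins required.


Place items sequentially using First-Fit:
  Item 0.44 -> new Bin 1
  Item 0.2 -> Bin 1 (now 0.64)
  Item 0.23 -> Bin 1 (now 0.87)
  Item 0.46 -> new Bin 2
  Item 0.38 -> Bin 2 (now 0.84)
  Item 0.88 -> new Bin 3
  Item 0.41 -> new Bin 4
  Item 0.31 -> Bin 4 (now 0.72)
  Item 0.54 -> new Bin 5
  Item 0.14 -> Bin 2 (now 0.98)
Total bins used = 5

5


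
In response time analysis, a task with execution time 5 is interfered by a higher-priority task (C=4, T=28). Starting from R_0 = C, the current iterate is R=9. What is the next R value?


R_next = C + ceil(R_prev / T_hp) * C_hp
ceil(9 / 28) = ceil(0.3214) = 1
Interference = 1 * 4 = 4
R_next = 5 + 4 = 9
R_next = R_prev, so the iteration has converged (response time = 9).

9


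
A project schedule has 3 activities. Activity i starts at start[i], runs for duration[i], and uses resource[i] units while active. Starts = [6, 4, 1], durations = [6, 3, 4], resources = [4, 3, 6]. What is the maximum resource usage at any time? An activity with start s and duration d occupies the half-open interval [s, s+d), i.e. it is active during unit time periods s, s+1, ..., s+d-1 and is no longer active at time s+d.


Each activity i is active on [start_i, start_i + duration_i).
Compute total resource usage per time slot:
  t=0: active resources = [], total = 0
  t=1: active resources = [6], total = 6
  t=2: active resources = [6], total = 6
  t=3: active resources = [6], total = 6
  t=4: active resources = [3, 6], total = 9
  t=5: active resources = [3], total = 3
  t=6: active resources = [4, 3], total = 7
  t=7: active resources = [4], total = 4
  t=8: active resources = [4], total = 4
  t=9: active resources = [4], total = 4
  t=10: active resources = [4], total = 4
  t=11: active resources = [4], total = 4
Peak resource demand = 9

9
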